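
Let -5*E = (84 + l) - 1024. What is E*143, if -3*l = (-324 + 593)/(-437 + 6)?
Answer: 173766593/6465 ≈ 26878.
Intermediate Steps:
l = 269/1293 (l = -(-324 + 593)/(3*(-437 + 6)) = -269/(3*(-431)) = -269*(-1)/(3*431) = -1/3*(-269/431) = 269/1293 ≈ 0.20804)
E = 1215151/6465 (E = -((84 + 269/1293) - 1024)/5 = -(108881/1293 - 1024)/5 = -1/5*(-1215151/1293) = 1215151/6465 ≈ 187.96)
E*143 = (1215151/6465)*143 = 173766593/6465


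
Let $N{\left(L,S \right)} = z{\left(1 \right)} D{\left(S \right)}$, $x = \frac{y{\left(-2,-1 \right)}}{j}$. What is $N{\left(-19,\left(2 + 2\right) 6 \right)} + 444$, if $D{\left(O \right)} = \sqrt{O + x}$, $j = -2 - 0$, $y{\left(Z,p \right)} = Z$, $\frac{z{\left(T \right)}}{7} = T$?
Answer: $479$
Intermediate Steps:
$z{\left(T \right)} = 7 T$
$j = -2$ ($j = -2 + 0 = -2$)
$x = 1$ ($x = - \frac{2}{-2} = \left(-2\right) \left(- \frac{1}{2}\right) = 1$)
$D{\left(O \right)} = \sqrt{1 + O}$ ($D{\left(O \right)} = \sqrt{O + 1} = \sqrt{1 + O}$)
$N{\left(L,S \right)} = 7 \sqrt{1 + S}$ ($N{\left(L,S \right)} = 7 \cdot 1 \sqrt{1 + S} = 7 \sqrt{1 + S}$)
$N{\left(-19,\left(2 + 2\right) 6 \right)} + 444 = 7 \sqrt{1 + \left(2 + 2\right) 6} + 444 = 7 \sqrt{1 + 4 \cdot 6} + 444 = 7 \sqrt{1 + 24} + 444 = 7 \sqrt{25} + 444 = 7 \cdot 5 + 444 = 35 + 444 = 479$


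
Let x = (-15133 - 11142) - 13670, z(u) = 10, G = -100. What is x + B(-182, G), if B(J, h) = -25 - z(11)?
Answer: -39980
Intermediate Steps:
B(J, h) = -35 (B(J, h) = -25 - 1*10 = -25 - 10 = -35)
x = -39945 (x = -26275 - 13670 = -39945)
x + B(-182, G) = -39945 - 35 = -39980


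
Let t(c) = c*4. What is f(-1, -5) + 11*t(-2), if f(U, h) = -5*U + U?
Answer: -84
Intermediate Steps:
t(c) = 4*c
f(U, h) = -4*U
f(-1, -5) + 11*t(-2) = -4*(-1) + 11*(4*(-2)) = 4 + 11*(-8) = 4 - 88 = -84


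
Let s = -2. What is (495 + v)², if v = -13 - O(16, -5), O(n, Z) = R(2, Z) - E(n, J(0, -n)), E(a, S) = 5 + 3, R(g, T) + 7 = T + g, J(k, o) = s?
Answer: 250000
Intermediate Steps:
J(k, o) = -2
R(g, T) = -7 + T + g (R(g, T) = -7 + (T + g) = -7 + T + g)
E(a, S) = 8
O(n, Z) = -13 + Z (O(n, Z) = (-7 + Z + 2) - 1*8 = (-5 + Z) - 8 = -13 + Z)
v = 5 (v = -13 - (-13 - 5) = -13 - 1*(-18) = -13 + 18 = 5)
(495 + v)² = (495 + 5)² = 500² = 250000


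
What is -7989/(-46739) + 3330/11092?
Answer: 122127429/259214494 ≈ 0.47114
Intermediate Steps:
-7989/(-46739) + 3330/11092 = -7989*(-1/46739) + 3330*(1/11092) = 7989/46739 + 1665/5546 = 122127429/259214494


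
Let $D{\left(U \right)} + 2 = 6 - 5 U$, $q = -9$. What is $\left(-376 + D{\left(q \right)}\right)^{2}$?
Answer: $106929$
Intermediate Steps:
$D{\left(U \right)} = 4 - 5 U$ ($D{\left(U \right)} = -2 - \left(-6 + 5 U\right) = 4 - 5 U$)
$\left(-376 + D{\left(q \right)}\right)^{2} = \left(-376 + \left(4 - -45\right)\right)^{2} = \left(-376 + \left(4 + 45\right)\right)^{2} = \left(-376 + 49\right)^{2} = \left(-327\right)^{2} = 106929$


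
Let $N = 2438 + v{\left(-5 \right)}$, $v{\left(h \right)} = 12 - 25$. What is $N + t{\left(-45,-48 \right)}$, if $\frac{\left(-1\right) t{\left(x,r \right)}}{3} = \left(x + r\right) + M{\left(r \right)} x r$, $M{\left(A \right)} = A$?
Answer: $313744$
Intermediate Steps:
$v{\left(h \right)} = -13$
$t{\left(x,r \right)} = - 3 r - 3 x - 3 x r^{2}$ ($t{\left(x,r \right)} = - 3 \left(\left(x + r\right) + r x r\right) = - 3 \left(\left(r + x\right) + x r^{2}\right) = - 3 \left(r + x + x r^{2}\right) = - 3 r - 3 x - 3 x r^{2}$)
$N = 2425$ ($N = 2438 - 13 = 2425$)
$N + t{\left(-45,-48 \right)} = 2425 - \left(-279 - 311040\right) = 2425 + \left(144 + 135 - \left(-135\right) 2304\right) = 2425 + \left(144 + 135 + 311040\right) = 2425 + 311319 = 313744$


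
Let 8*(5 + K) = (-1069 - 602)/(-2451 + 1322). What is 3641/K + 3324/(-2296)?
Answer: -18912423247/24962686 ≈ -757.63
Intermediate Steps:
K = -43489/9032 (K = -5 + ((-1069 - 602)/(-2451 + 1322))/8 = -5 + (-1671/(-1129))/8 = -5 + (-1671*(-1/1129))/8 = -5 + (⅛)*(1671/1129) = -5 + 1671/9032 = -43489/9032 ≈ -4.8150)
3641/K + 3324/(-2296) = 3641/(-43489/9032) + 3324/(-2296) = 3641*(-9032/43489) + 3324*(-1/2296) = -32885512/43489 - 831/574 = -18912423247/24962686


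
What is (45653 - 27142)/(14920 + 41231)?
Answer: 18511/56151 ≈ 0.32966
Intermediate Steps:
(45653 - 27142)/(14920 + 41231) = 18511/56151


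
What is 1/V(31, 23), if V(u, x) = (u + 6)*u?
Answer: 1/1147 ≈ 0.00087184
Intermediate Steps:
V(u, x) = u*(6 + u) (V(u, x) = (6 + u)*u = u*(6 + u))
1/V(31, 23) = 1/(31*(6 + 31)) = 1/(31*37) = 1/1147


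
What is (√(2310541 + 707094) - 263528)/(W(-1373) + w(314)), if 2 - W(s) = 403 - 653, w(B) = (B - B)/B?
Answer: -65882/63 + √3017635/252 ≈ -1038.9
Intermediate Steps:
w(B) = 0 (w(B) = 0/B = 0)
W(s) = 252 (W(s) = 2 - (403 - 653) = 2 - 1*(-250) = 2 + 250 = 252)
(√(2310541 + 707094) - 263528)/(W(-1373) + w(314)) = (√(2310541 + 707094) - 263528)/(252 + 0) = (√3017635 - 263528)/252 = (-263528 + √3017635)*(1/252) = -65882/63 + √3017635/252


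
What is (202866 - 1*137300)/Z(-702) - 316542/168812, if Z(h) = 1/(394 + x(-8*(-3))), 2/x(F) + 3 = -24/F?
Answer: 2177693295455/84406 ≈ 2.5800e+7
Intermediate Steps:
x(F) = 2/(-3 - 24/F)
Z(h) = 2/787 (Z(h) = 1/(394 - 2*(-8*(-3))/(24 + 3*(-8*(-3)))) = 1/(394 - 2*24/(24 + 3*24)) = 1/(394 - 2*24/(24 + 72)) = 1/(394 - 2*24/96) = 1/(394 - 2*24*1/96) = 1/(394 - ½) = 1/(787/2) = 2/787)
(202866 - 1*137300)/Z(-702) - 316542/168812 = (202866 - 1*137300)/(2/787) - 316542/168812 = (202866 - 137300)*(787/2) - 316542*1/168812 = 65566*(787/2) - 158271/84406 = 25800221 - 158271/84406 = 2177693295455/84406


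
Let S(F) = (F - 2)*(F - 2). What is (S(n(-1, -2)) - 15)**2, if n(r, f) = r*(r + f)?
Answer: 196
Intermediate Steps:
n(r, f) = r*(f + r)
S(F) = (-2 + F)**2 (S(F) = (-2 + F)*(-2 + F) = (-2 + F)**2)
(S(n(-1, -2)) - 15)**2 = ((-2 - (-2 - 1))**2 - 15)**2 = ((-2 - 1*(-3))**2 - 15)**2 = ((-2 + 3)**2 - 15)**2 = (1**2 - 15)**2 = (1 - 15)**2 = (-14)**2 = 196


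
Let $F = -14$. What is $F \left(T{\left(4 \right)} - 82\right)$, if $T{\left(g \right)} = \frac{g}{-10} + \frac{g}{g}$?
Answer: $\frac{5698}{5} \approx 1139.6$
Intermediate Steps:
$T{\left(g \right)} = 1 - \frac{g}{10}$ ($T{\left(g \right)} = g \left(- \frac{1}{10}\right) + 1 = - \frac{g}{10} + 1 = 1 - \frac{g}{10}$)
$F \left(T{\left(4 \right)} - 82\right) = - 14 \left(\left(1 - \frac{2}{5}\right) - 82\right) = - 14 \left(\frac{3}{5} - 82\right) = \left(-14\right) \left(- \frac{407}{5}\right) = \frac{5698}{5}$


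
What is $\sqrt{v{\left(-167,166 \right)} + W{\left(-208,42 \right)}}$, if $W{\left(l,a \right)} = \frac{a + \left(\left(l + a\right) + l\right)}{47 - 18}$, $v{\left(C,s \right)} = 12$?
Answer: $\frac{4 \sqrt{29}}{29} \approx 0.74278$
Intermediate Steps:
$W{\left(l,a \right)} = \frac{2 a}{29} + \frac{2 l}{29}$ ($W{\left(l,a \right)} = \frac{a + \left(\left(a + l\right) + l\right)}{29} = \left(a + \left(a + 2 l\right)\right) \frac{1}{29} = \left(2 a + 2 l\right) \frac{1}{29} = \frac{2 a}{29} + \frac{2 l}{29}$)
$\sqrt{v{\left(-167,166 \right)} + W{\left(-208,42 \right)}} = \sqrt{12 + \left(\frac{2}{29} \cdot 42 + \frac{2}{29} \left(-208\right)\right)} = \sqrt{12 + \left(\frac{84}{29} - \frac{416}{29}\right)} = \sqrt{12 - \frac{332}{29}} = \sqrt{\frac{16}{29}} = \frac{4 \sqrt{29}}{29}$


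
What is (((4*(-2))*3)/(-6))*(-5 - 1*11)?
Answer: -64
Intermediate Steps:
(((4*(-2))*3)/(-6))*(-5 - 1*11) = (-(-4)*3/3)*(-5 - 11) = -1/6*(-24)*(-16) = 4*(-16) = -64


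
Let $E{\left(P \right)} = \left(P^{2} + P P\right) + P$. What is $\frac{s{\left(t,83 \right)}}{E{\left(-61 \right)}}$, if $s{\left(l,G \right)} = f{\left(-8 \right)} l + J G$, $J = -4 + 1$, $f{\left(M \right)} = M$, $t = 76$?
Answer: $- \frac{857}{7381} \approx -0.11611$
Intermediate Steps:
$J = -3$
$E{\left(P \right)} = P + 2 P^{2}$ ($E{\left(P \right)} = \left(P^{2} + P^{2}\right) + P = 2 P^{2} + P = P + 2 P^{2}$)
$s{\left(l,G \right)} = - 8 l - 3 G$
$\frac{s{\left(t,83 \right)}}{E{\left(-61 \right)}} = \frac{\left(-8\right) 76 - 249}{\left(-61\right) \left(1 + 2 \left(-61\right)\right)} = \frac{-608 - 249}{\left(-61\right) \left(1 - 122\right)} = - \frac{857}{\left(-61\right) \left(-121\right)} = - \frac{857}{7381}$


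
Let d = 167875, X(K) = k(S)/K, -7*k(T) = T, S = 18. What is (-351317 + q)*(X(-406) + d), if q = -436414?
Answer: -26844790362672/203 ≈ -1.3224e+11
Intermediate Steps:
k(T) = -T/7
X(K) = -18/(7*K) (X(K) = (-1/7*18)/K = -18/(7*K))
(-351317 + q)*(X(-406) + d) = (-351317 - 436414)*(-18/7/(-406) + 167875) = -787731*(-18/7*(-1/406) + 167875) = -787731*(9/1421 + 167875) = -787731*238550384/1421 = -26844790362672/203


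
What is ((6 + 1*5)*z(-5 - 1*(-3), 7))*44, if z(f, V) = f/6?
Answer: -484/3 ≈ -161.33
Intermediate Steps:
z(f, V) = f/6 (z(f, V) = f*(1/6) = f/6)
((6 + 1*5)*z(-5 - 1*(-3), 7))*44 = ((6 + 1*5)*((-5 - 1*(-3))/6))*44 = ((6 + 5)*((-5 + 3)/6))*44 = (11*((1/6)*(-2)))*44 = (11*(-1/3))*44 = -11/3*44 = -484/3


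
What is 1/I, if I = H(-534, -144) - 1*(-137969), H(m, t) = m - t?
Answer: 1/137579 ≈ 7.2686e-6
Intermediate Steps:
I = 137579 (I = (-534 - 1*(-144)) - 1*(-137969) = (-534 + 144) + 137969 = -390 + 137969 = 137579)
1/I = 1/137579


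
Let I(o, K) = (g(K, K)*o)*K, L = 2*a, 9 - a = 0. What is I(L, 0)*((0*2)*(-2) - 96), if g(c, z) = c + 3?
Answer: 0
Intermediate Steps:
a = 9 (a = 9 - 1*0 = 9 + 0 = 9)
g(c, z) = 3 + c
L = 18 (L = 2*9 = 18)
I(o, K) = K*o*(3 + K) (I(o, K) = ((3 + K)*o)*K = (o*(3 + K))*K = K*o*(3 + K))
I(L, 0)*((0*2)*(-2) - 96) = (0*18*(3 + 0))*((0*2)*(-2) - 96) = (0*18*3)*(0*(-2) - 96) = 0*(0 - 96) = 0*(-96) = 0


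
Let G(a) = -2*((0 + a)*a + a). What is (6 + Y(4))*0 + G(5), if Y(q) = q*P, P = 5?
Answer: -60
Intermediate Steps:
Y(q) = 5*q (Y(q) = q*5 = 5*q)
G(a) = -2*a - 2*a² (G(a) = -2*(a*a + a) = -2*(a² + a) = -2*(a + a²) = -2*a - 2*a²)
(6 + Y(4))*0 + G(5) = (6 + 5*4)*0 - 2*5*(1 + 5) = (6 + 20)*0 - 2*5*6 = 26*0 - 60 = 0 - 60 = -60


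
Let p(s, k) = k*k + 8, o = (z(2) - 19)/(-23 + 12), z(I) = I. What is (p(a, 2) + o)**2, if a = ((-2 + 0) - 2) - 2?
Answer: 22201/121 ≈ 183.48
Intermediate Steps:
o = 17/11 (o = (2 - 19)/(-23 + 12) = -17/(-11) = -17*(-1/11) = 17/11 ≈ 1.5455)
a = -6 (a = (-2 - 2) - 2 = -4 - 2 = -6)
p(s, k) = 8 + k**2 (p(s, k) = k**2 + 8 = 8 + k**2)
(p(a, 2) + o)**2 = ((8 + 2**2) + 17/11)**2 = ((8 + 4) + 17/11)**2 = (12 + 17/11)**2 = (149/11)**2 = 22201/121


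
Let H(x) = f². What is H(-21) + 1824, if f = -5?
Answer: 1849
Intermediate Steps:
H(x) = 25 (H(x) = (-5)² = 25)
H(-21) + 1824 = 25 + 1824 = 1849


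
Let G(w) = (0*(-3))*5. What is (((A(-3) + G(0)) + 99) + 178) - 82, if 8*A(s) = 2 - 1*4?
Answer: 779/4 ≈ 194.75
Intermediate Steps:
A(s) = -¼ (A(s) = (2 - 1*4)/8 = (2 - 4)/8 = (⅛)*(-2) = -¼)
G(w) = 0 (G(w) = 0*5 = 0)
(((A(-3) + G(0)) + 99) + 178) - 82 = (((-¼ + 0) + 99) + 178) - 82 = ((-¼ + 99) + 178) - 82 = (395/4 + 178) - 82 = 1107/4 - 82 = 779/4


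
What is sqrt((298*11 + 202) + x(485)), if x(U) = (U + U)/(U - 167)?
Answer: sqrt(88054995)/159 ≈ 59.017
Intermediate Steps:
x(U) = 2*U/(-167 + U) (x(U) = (2*U)/(-167 + U) = 2*U/(-167 + U))
sqrt((298*11 + 202) + x(485)) = sqrt((298*11 + 202) + 2*485/(-167 + 485)) = sqrt((3278 + 202) + 2*485/318) = sqrt(3480 + 2*485*(1/318)) = sqrt(3480 + 485/159) = sqrt(553805/159) = sqrt(88054995)/159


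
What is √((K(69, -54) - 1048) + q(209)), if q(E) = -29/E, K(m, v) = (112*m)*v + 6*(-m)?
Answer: I*√18292473155/209 ≈ 647.13*I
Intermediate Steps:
K(m, v) = -6*m + 112*m*v (K(m, v) = 112*m*v - 6*m = -6*m + 112*m*v)
√((K(69, -54) - 1048) + q(209)) = √((2*69*(-3 + 56*(-54)) - 1048) - 29/209) = √((2*69*(-3 - 3024) - 1048) - 29*1/209) = √((2*69*(-3027) - 1048) - 29/209) = √((-417726 - 1048) - 29/209) = √(-418774 - 29/209) = √(-87523795/209) = I*√18292473155/209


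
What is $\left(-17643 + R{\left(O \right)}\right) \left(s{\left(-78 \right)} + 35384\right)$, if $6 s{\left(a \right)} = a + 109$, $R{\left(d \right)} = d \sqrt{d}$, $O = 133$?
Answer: $- \frac{1248742135}{2} + \frac{28240555 \sqrt{133}}{6} \approx -5.7009 \cdot 10^{8}$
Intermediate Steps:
$R{\left(d \right)} = d^{\frac{3}{2}}$
$s{\left(a \right)} = \frac{109}{6} + \frac{a}{6}$ ($s{\left(a \right)} = \frac{a + 109}{6} = \frac{109 + a}{6} = \frac{109}{6} + \frac{a}{6}$)
$\left(-17643 + R{\left(O \right)}\right) \left(s{\left(-78 \right)} + 35384\right) = \left(-17643 + 133^{\frac{3}{2}}\right) \left(\left(\frac{109}{6} + \frac{1}{6} \left(-78\right)\right) + 35384\right) = \left(-17643 + 133 \sqrt{133}\right) \left(\left(\frac{109}{6} - 13\right) + 35384\right) = \left(-17643 + 133 \sqrt{133}\right) \left(\frac{31}{6} + 35384\right) = \left(-17643 + 133 \sqrt{133}\right) \frac{212335}{6} = - \frac{1248742135}{2} + \frac{28240555 \sqrt{133}}{6}$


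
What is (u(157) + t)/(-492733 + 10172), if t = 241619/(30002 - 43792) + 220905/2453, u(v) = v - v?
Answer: -350512649/2331932602010 ≈ -0.00015031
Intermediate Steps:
u(v) = 0
t = 350512649/4832410 (t = 241619/(-13790) + 220905*(1/2453) = 241619*(-1/13790) + 220905/2453 = -34517/1970 + 220905/2453 = 350512649/4832410 ≈ 72.534)
(u(157) + t)/(-492733 + 10172) = (0 + 350512649/4832410)/(-492733 + 10172) = (350512649/4832410)/(-482561) = (350512649/4832410)*(-1/482561) = -350512649/2331932602010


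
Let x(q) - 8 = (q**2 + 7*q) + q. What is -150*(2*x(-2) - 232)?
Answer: 36000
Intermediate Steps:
x(q) = 8 + q**2 + 8*q (x(q) = 8 + ((q**2 + 7*q) + q) = 8 + (q**2 + 8*q) = 8 + q**2 + 8*q)
-150*(2*x(-2) - 232) = -150*(2*(8 + (-2)**2 + 8*(-2)) - 232) = -150*(2*(8 + 4 - 16) - 232) = -150*(2*(-4) - 232) = -150*(-8 - 232) = -150*(-240) = 36000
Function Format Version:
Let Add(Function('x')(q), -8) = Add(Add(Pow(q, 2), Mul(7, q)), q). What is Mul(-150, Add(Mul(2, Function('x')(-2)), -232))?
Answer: 36000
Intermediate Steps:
Function('x')(q) = Add(8, Pow(q, 2), Mul(8, q)) (Function('x')(q) = Add(8, Add(Add(Pow(q, 2), Mul(7, q)), q)) = Add(8, Add(Pow(q, 2), Mul(8, q))) = Add(8, Pow(q, 2), Mul(8, q)))
Mul(-150, Add(Mul(2, Function('x')(-2)), -232)) = Mul(-150, Add(Mul(2, Add(8, Pow(-2, 2), Mul(8, -2))), -232)) = Mul(-150, Add(Mul(2, Add(8, 4, -16)), -232)) = Mul(-150, Add(Mul(2, -4), -232)) = Mul(-150, Add(-8, -232)) = Mul(-150, -240) = 36000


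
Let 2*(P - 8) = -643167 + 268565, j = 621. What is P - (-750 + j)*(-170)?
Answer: -209223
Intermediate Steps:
P = -187293 (P = 8 + (-643167 + 268565)/2 = 8 + (1/2)*(-374602) = 8 - 187301 = -187293)
P - (-750 + j)*(-170) = -187293 - (-750 + 621)*(-170) = -187293 - (-129)*(-170) = -187293 - 1*21930 = -187293 - 21930 = -209223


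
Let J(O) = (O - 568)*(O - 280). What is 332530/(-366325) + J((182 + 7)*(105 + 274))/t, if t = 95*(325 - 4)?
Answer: 14859280336739/89368647 ≈ 1.6627e+5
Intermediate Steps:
t = 30495 (t = 95*321 = 30495)
J(O) = (-568 + O)*(-280 + O)
332530/(-366325) + J((182 + 7)*(105 + 274))/t = 332530/(-366325) + (159040 + ((182 + 7)*(105 + 274))² - 848*(182 + 7)*(105 + 274))/30495 = 332530*(-1/366325) + (159040 + (189*379)² - 160272*379)*(1/30495) = -66506/73265 + (159040 + 71631² - 848*71631)*(1/30495) = -66506/73265 + (159040 + 5131000161 - 60743088)*(1/30495) = -66506/73265 + 5070416113*(1/30495) = -66506/73265 + 5070416113/30495 = 14859280336739/89368647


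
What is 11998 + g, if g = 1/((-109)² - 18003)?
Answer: 73451755/6122 ≈ 11998.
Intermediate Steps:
g = -1/6122 (g = 1/(11881 - 18003) = 1/(-6122) = -1/6122 ≈ -0.00016335)
11998 + g = 11998 - 1/6122 = 73451755/6122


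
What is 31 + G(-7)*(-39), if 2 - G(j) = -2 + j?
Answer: -398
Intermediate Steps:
G(j) = 4 - j (G(j) = 2 - (-2 + j) = 2 + (2 - j) = 4 - j)
31 + G(-7)*(-39) = 31 + (4 - 1*(-7))*(-39) = 31 + (4 + 7)*(-39) = 31 + 11*(-39) = 31 - 429 = -398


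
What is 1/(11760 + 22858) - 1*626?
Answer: -21670867/34618 ≈ -626.00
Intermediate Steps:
1/(11760 + 22858) - 1*626 = 1/34618 - 626 = -21670867/34618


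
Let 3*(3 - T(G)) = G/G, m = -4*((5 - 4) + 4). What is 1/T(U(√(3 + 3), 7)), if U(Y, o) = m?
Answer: 3/8 ≈ 0.37500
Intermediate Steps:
m = -20 (m = -4*(1 + 4) = -4*5 = -20)
U(Y, o) = -20
T(G) = 8/3 (T(G) = 3 - G/(3*G) = 3 - ⅓*1 = 3 - ⅓ = 8/3)
1/T(U(√(3 + 3), 7)) = 1/(8/3) = 3/8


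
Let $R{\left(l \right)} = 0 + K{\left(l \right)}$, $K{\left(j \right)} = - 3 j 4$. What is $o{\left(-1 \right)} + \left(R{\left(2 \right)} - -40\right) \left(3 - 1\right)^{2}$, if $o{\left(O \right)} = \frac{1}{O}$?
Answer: $63$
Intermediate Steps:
$K{\left(j \right)} = - 12 j$
$R{\left(l \right)} = - 12 l$ ($R{\left(l \right)} = 0 - 12 l = - 12 l$)
$o{\left(-1 \right)} + \left(R{\left(2 \right)} - -40\right) \left(3 - 1\right)^{2} = \frac{1}{-1} + \left(\left(-12\right) 2 - -40\right) \left(3 - 1\right)^{2} = -1 + \left(-24 + 40\right) 2^{2} = -1 + 16 \cdot 4 = -1 + 64 = 63$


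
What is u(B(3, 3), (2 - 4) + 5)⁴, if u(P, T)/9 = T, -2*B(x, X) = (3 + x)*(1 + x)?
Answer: 531441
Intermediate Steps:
B(x, X) = -(1 + x)*(3 + x)/2 (B(x, X) = -(3 + x)*(1 + x)/2 = -(1 + x)*(3 + x)/2)
u(P, T) = 9*T
u(B(3, 3), (2 - 4) + 5)⁴ = (9*((2 - 4) + 5))⁴ = (9*(-2 + 5))⁴ = (9*3)⁴ = 27⁴ = 531441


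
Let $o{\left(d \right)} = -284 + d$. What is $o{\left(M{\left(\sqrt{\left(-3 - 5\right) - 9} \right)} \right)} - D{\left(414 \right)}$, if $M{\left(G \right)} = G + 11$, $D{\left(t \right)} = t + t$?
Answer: $-1101 + i \sqrt{17} \approx -1101.0 + 4.1231 i$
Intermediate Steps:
$D{\left(t \right)} = 2 t$
$M{\left(G \right)} = 11 + G$
$o{\left(M{\left(\sqrt{\left(-3 - 5\right) - 9} \right)} \right)} - D{\left(414 \right)} = \left(-284 + \left(11 + \sqrt{\left(-3 - 5\right) - 9}\right)\right) - 2 \cdot 414 = \left(-284 + \left(11 + \sqrt{-8 - 9}\right)\right) - 828 = \left(-284 + \left(11 + \sqrt{-17}\right)\right) - 828 = \left(-284 + \left(11 + i \sqrt{17}\right)\right) - 828 = \left(-273 + i \sqrt{17}\right) - 828 = -1101 + i \sqrt{17}$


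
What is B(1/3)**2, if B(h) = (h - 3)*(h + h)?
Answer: 256/81 ≈ 3.1605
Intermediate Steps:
B(h) = 2*h*(-3 + h) (B(h) = (-3 + h)*(2*h) = 2*h*(-3 + h))
B(1/3)**2 = (2*(-3 + 1/3)/3)**2 = (2*(1/3)*(-3 + 1/3))**2 = (2*(1/3)*(-8/3))**2 = (-16/9)**2 = 256/81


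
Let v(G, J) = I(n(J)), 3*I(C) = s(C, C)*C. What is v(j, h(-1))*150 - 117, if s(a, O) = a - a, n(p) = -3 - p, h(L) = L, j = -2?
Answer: -117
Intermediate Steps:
s(a, O) = 0
I(C) = 0 (I(C) = (0*C)/3 = (⅓)*0 = 0)
v(G, J) = 0
v(j, h(-1))*150 - 117 = 0*150 - 117 = 0 - 117 = -117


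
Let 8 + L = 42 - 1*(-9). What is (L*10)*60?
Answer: 25800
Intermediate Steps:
L = 43 (L = -8 + (42 - 1*(-9)) = -8 + (42 + 9) = -8 + 51 = 43)
(L*10)*60 = (43*10)*60 = 430*60 = 25800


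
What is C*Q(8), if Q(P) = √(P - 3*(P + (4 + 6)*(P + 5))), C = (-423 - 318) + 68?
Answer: -673*I*√406 ≈ -13561.0*I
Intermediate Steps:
C = -673 (C = -741 + 68 = -673)
Q(P) = √(-150 - 32*P) (Q(P) = √(P - 3*(P + 10*(5 + P))) = √(P - 3*(P + (50 + 10*P))) = √(P - 3*(50 + 11*P)) = √(P + (-150 - 33*P)) = √(-150 - 32*P))
C*Q(8) = -673*√(-150 - 32*8) = -673*√(-150 - 256) = -673*I*√406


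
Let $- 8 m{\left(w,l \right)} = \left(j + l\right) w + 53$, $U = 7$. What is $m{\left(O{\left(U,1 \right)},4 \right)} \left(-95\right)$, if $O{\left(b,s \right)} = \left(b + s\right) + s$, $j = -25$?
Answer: $-1615$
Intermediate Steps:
$O{\left(b,s \right)} = b + 2 s$
$m{\left(w,l \right)} = - \frac{53}{8} - \frac{w \left(-25 + l\right)}{8}$ ($m{\left(w,l \right)} = - \frac{\left(-25 + l\right) w + 53}{8} = - \frac{w \left(-25 + l\right) + 53}{8} = - \frac{53 + w \left(-25 + l\right)}{8} = - \frac{53}{8} - \frac{w \left(-25 + l\right)}{8}$)
$m{\left(O{\left(U,1 \right)},4 \right)} \left(-95\right) = \left(- \frac{53}{8} + \frac{25 \left(7 + 2 \cdot 1\right)}{8} - \frac{7 + 2 \cdot 1}{2}\right) \left(-95\right) = \left(- \frac{53}{8} + \frac{25 \left(7 + 2\right)}{8} - \frac{7 + 2}{2}\right) \left(-95\right) = \left(- \frac{53}{8} + \frac{25}{8} \cdot 9 - \frac{1}{2} \cdot 9\right) \left(-95\right) = \left(- \frac{53}{8} + \frac{225}{8} - \frac{9}{2}\right) \left(-95\right) = 17 \left(-95\right) = -1615$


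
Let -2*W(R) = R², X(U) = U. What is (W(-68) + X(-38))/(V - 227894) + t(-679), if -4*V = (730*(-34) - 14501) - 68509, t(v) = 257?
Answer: 103286061/401873 ≈ 257.01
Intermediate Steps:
V = 53915/2 (V = -((730*(-34) - 14501) - 68509)/4 = -((-24820 - 14501) - 68509)/4 = -(-39321 - 68509)/4 = -¼*(-107830) = 53915/2 ≈ 26958.)
W(R) = -R²/2
(W(-68) + X(-38))/(V - 227894) + t(-679) = (-½*(-68)² - 38)/(53915/2 - 227894) + 257 = (-½*4624 - 38)/(-401873/2) + 257 = (-2312 - 38)*(-2/401873) + 257 = -2350*(-2/401873) + 257 = 4700/401873 + 257 = 103286061/401873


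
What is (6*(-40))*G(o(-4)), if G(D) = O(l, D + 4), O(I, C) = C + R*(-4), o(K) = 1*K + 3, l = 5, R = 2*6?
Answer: 10800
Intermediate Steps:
R = 12
o(K) = 3 + K (o(K) = K + 3 = 3 + K)
O(I, C) = -48 + C (O(I, C) = C + 12*(-4) = C - 48 = -48 + C)
G(D) = -44 + D (G(D) = -48 + (D + 4) = -48 + (4 + D) = -44 + D)
(6*(-40))*G(o(-4)) = (6*(-40))*(-44 + (3 - 4)) = -240*(-44 - 1) = -240*(-45) = 10800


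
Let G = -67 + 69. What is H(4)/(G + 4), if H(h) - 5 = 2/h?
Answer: 11/12 ≈ 0.91667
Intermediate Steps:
G = 2
H(h) = 5 + 2/h
H(4)/(G + 4) = (5 + 2/4)/(2 + 4) = (5 + 2*(¼))/6 = (5 + ½)/6 = (⅙)*(11/2) = 11/12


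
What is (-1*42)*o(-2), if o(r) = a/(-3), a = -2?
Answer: -28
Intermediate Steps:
o(r) = 2/3 (o(r) = -2/(-3) = -2*(-1/3) = 2/3)
(-1*42)*o(-2) = -1*42*(2/3) = -42*2/3 = -28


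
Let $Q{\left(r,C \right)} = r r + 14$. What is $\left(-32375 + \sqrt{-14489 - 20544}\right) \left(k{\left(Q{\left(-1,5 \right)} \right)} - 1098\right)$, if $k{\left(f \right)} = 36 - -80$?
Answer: $31792250 - 982 i \sqrt{35033} \approx 3.1792 \cdot 10^{7} - 1.838 \cdot 10^{5} i$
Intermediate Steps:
$Q{\left(r,C \right)} = 14 + r^{2}$ ($Q{\left(r,C \right)} = r^{2} + 14 = 14 + r^{2}$)
$k{\left(f \right)} = 116$ ($k{\left(f \right)} = 36 + 80 = 116$)
$\left(-32375 + \sqrt{-14489 - 20544}\right) \left(k{\left(Q{\left(-1,5 \right)} \right)} - 1098\right) = \left(-32375 + \sqrt{-14489 - 20544}\right) \left(116 - 1098\right) = \left(-32375 + \sqrt{-35033}\right) \left(-982\right) = \left(-32375 + i \sqrt{35033}\right) \left(-982\right) = 31792250 - 982 i \sqrt{35033}$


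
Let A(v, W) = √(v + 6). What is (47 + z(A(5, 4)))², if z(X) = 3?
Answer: 2500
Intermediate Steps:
A(v, W) = √(6 + v)
(47 + z(A(5, 4)))² = (47 + 3)² = 50² = 2500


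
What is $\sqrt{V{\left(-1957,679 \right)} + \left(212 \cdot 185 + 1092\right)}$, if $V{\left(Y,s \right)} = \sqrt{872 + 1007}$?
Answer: $\sqrt{40312 + \sqrt{1879}} \approx 200.89$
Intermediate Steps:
$V{\left(Y,s \right)} = \sqrt{1879}$
$\sqrt{V{\left(-1957,679 \right)} + \left(212 \cdot 185 + 1092\right)} = \sqrt{\sqrt{1879} + \left(212 \cdot 185 + 1092\right)} = \sqrt{\sqrt{1879} + \left(39220 + 1092\right)} = \sqrt{\sqrt{1879} + 40312} = \sqrt{40312 + \sqrt{1879}}$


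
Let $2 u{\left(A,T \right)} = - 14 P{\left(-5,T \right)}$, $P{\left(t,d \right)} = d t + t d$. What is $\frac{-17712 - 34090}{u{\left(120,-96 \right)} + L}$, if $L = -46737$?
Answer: $\frac{51802}{53457} \approx 0.96904$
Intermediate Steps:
$P{\left(t,d \right)} = 2 d t$ ($P{\left(t,d \right)} = d t + d t = 2 d t$)
$u{\left(A,T \right)} = 70 T$ ($u{\left(A,T \right)} = \frac{\left(-14\right) 2 T \left(-5\right)}{2} = \frac{\left(-14\right) \left(- 10 T\right)}{2} = \frac{140 T}{2} = 70 T$)
$\frac{-17712 - 34090}{u{\left(120,-96 \right)} + L} = \frac{-17712 - 34090}{70 \left(-96\right) - 46737} = - \frac{51802}{-6720 - 46737} = - \frac{51802}{-53457} = \left(-51802\right) \left(- \frac{1}{53457}\right) = \frac{51802}{53457}$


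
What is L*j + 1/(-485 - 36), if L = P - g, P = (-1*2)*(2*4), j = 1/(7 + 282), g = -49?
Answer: 16904/150569 ≈ 0.11227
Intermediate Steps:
j = 1/289 ≈ 0.0034602
P = -16 (P = -2*8 = -16)
L = 33 (L = -16 - 1*(-49) = -16 + 49 = 33)
L*j + 1/(-485 - 36) = 33*(1/289) + 1/(-485 - 36) = 33/289 + 1/(-521) = 33/289 - 1/521 = 16904/150569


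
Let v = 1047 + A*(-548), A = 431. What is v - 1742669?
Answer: -1977810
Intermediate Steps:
v = -235141 (v = 1047 + 431*(-548) = 1047 - 236188 = -235141)
v - 1742669 = -235141 - 1742669 = -1977810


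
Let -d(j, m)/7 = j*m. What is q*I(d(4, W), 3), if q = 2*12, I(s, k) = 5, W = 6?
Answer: 120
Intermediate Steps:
d(j, m) = -7*j*m
q = 24
q*I(d(4, W), 3) = 24*5 = 120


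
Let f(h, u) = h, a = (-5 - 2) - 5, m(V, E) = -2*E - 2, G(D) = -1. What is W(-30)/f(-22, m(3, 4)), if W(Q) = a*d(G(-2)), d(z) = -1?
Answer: -6/11 ≈ -0.54545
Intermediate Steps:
m(V, E) = -2 - 2*E
a = -12 (a = -7 - 5 = -12)
W(Q) = 12 (W(Q) = -12*(-1) = 12)
W(-30)/f(-22, m(3, 4)) = 12/(-22) = 12*(-1/22) = -6/11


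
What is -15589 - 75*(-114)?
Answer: -7039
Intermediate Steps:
-15589 - 75*(-114) = -15589 - 1*(-8550) = -15589 + 8550 = -7039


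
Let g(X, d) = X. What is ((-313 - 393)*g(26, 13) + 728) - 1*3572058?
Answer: -3589686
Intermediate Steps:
((-313 - 393)*g(26, 13) + 728) - 1*3572058 = ((-313 - 393)*26 + 728) - 1*3572058 = (-706*26 + 728) - 3572058 = (-18356 + 728) - 3572058 = -17628 - 3572058 = -3589686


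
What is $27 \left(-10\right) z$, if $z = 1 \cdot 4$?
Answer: $-1080$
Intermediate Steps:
$z = 4$
$27 \left(-10\right) z = 27 \left(-10\right) 4 = \left(-270\right) 4 = -1080$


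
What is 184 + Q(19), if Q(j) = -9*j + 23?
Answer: 36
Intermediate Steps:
Q(j) = 23 - 9*j
184 + Q(19) = 184 + (23 - 9*19) = 184 + (23 - 171) = 184 - 148 = 36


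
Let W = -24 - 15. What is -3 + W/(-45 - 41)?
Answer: -219/86 ≈ -2.5465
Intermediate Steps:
W = -39
-3 + W/(-45 - 41) = -3 - 39/(-45 - 41) = -3 - 39/(-86) = -3 - 39*(-1/86) = -3 + 39/86 = -219/86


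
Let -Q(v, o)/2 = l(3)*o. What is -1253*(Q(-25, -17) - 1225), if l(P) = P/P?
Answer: 1492323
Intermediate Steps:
l(P) = 1
Q(v, o) = -2*o
-1253*(Q(-25, -17) - 1225) = -1253*(-2*(-17) - 1225) = -1253*(34 - 1225) = -1253*(-1191) = 1492323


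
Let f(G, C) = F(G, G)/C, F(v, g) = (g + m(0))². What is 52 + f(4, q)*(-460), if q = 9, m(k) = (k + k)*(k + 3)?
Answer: -6892/9 ≈ -765.78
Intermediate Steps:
m(k) = 2*k*(3 + k) (m(k) = (2*k)*(3 + k) = 2*k*(3 + k))
F(v, g) = g² (F(v, g) = (g + 2*0*(3 + 0))² = (g + 2*0*3)² = (g + 0)² = g²)
f(G, C) = G²/C
52 + f(4, q)*(-460) = 52 + (4²/9)*(-460) = 52 + ((⅑)*16)*(-460) = 52 + (16/9)*(-460) = 52 - 7360/9 = -6892/9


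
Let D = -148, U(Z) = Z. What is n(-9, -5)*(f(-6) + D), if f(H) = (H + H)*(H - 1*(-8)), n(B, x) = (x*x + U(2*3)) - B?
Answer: -6880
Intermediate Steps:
n(B, x) = 6 + x² - B (n(B, x) = (x*x + 2*3) - B = (x² + 6) - B = (6 + x²) - B = 6 + x² - B)
f(H) = 2*H*(8 + H) (f(H) = (2*H)*(H + 8) = (2*H)*(8 + H) = 2*H*(8 + H))
n(-9, -5)*(f(-6) + D) = (6 + (-5)² - 1*(-9))*(2*(-6)*(8 - 6) - 148) = (6 + 25 + 9)*(2*(-6)*2 - 148) = 40*(-24 - 148) = 40*(-172) = -6880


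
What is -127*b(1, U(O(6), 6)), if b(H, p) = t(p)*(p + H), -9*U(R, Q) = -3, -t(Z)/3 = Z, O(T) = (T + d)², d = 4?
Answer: 508/3 ≈ 169.33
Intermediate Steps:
O(T) = (4 + T)² (O(T) = (T + 4)² = (4 + T)²)
t(Z) = -3*Z
U(R, Q) = ⅓ (U(R, Q) = -⅑*(-3) = ⅓)
b(H, p) = -3*p*(H + p) (b(H, p) = (-3*p)*(p + H) = (-3*p)*(H + p) = -3*p*(H + p))
-127*b(1, U(O(6), 6)) = -(-381)*(1 + ⅓)/3 = -(-381)*4/(3*3) = -127*(-4/3) = 508/3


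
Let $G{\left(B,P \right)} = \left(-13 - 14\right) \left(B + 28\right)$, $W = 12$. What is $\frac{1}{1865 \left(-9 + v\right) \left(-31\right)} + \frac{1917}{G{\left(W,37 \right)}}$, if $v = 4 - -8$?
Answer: $- \frac{2462927}{1387560} \approx -1.775$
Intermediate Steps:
$G{\left(B,P \right)} = -756 - 27 B$ ($G{\left(B,P \right)} = - 27 \left(28 + B\right) = -756 - 27 B$)
$v = 12$ ($v = 4 + 8 = 12$)
$\frac{1}{1865 \left(-9 + v\right) \left(-31\right)} + \frac{1917}{G{\left(W,37 \right)}} = \frac{1}{1865 \left(-9 + 12\right) \left(-31\right)} + \frac{1917}{-756 - 324} = \frac{1}{1865 \cdot 3 \left(-31\right)} + \frac{1917}{-756 - 324} = \frac{1}{1865 \left(-93\right)} + \frac{1917}{-1080} = \frac{1}{1865} \left(- \frac{1}{93}\right) + 1917 \left(- \frac{1}{1080}\right) = - \frac{1}{173445} - \frac{71}{40} = - \frac{2462927}{1387560}$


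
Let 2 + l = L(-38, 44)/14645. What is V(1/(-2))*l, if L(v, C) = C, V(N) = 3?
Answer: -87738/14645 ≈ -5.9910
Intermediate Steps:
l = -29246/14645 (l = -2 + 44/14645 = -29246/14645 ≈ -1.9970)
V(1/(-2))*l = 3*(-29246/14645) = -87738/14645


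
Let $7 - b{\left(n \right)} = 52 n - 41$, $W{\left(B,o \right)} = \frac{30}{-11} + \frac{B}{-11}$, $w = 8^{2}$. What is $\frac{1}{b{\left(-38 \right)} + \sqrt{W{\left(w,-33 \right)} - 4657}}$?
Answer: $\frac{22264}{45113657} - \frac{i \sqrt{564531}}{45113657} \approx 0.00049351 - 1.6655 \cdot 10^{-5} i$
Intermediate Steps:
$w = 64$
$W{\left(B,o \right)} = - \frac{30}{11} - \frac{B}{11}$ ($W{\left(B,o \right)} = 30 \left(- \frac{1}{11}\right) + B \left(- \frac{1}{11}\right) = - \frac{30}{11} - \frac{B}{11}$)
$b{\left(n \right)} = 48 - 52 n$ ($b{\left(n \right)} = 7 - \left(52 n - 41\right) = 7 - \left(-41 + 52 n\right) = 48 - 52 n$)
$\frac{1}{b{\left(-38 \right)} + \sqrt{W{\left(w,-33 \right)} - 4657}} = \frac{1}{\left(48 - -1976\right) + \sqrt{\left(- \frac{30}{11} - \frac{64}{11}\right) - 4657}} = \frac{1}{\left(48 + 1976\right) + \sqrt{\left(- \frac{30}{11} - \frac{64}{11}\right) - 4657}} = \frac{1}{2024 + \sqrt{- \frac{94}{11} - 4657}} = \frac{1}{2024 + \sqrt{- \frac{51321}{11}}} = \frac{1}{2024 + \frac{i \sqrt{564531}}{11}}$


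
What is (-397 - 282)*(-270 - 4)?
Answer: 186046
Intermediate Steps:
(-397 - 282)*(-270 - 4) = -679*(-274) = 186046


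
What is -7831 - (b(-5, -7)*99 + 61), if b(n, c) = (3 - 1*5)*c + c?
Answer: -8585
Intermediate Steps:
b(n, c) = -c (b(n, c) = (3 - 5)*c + c = -2*c + c = -c)
-7831 - (b(-5, -7)*99 + 61) = -7831 - (-1*(-7)*99 + 61) = -7831 - (7*99 + 61) = -7831 - (693 + 61) = -7831 - 1*754 = -7831 - 754 = -8585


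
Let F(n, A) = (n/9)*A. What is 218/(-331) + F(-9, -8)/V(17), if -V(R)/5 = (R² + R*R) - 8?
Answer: -311974/471675 ≈ -0.66142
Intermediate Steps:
V(R) = 40 - 10*R² (V(R) = -5*((R² + R*R) - 8) = -5*((R² + R²) - 8) = -5*(2*R² - 8) = -5*(-8 + 2*R²) = 40 - 10*R²)
F(n, A) = A*n/9 (F(n, A) = (n*(⅑))*A = (n/9)*A = A*n/9)
218/(-331) + F(-9, -8)/V(17) = 218/(-331) + ((⅑)*(-8)*(-9))/(40 - 10*17²) = 218*(-1/331) + 8/(40 - 10*289) = -218/331 + 8/(40 - 2890) = -218/331 + 8/(-2850) = -218/331 + 8*(-1/2850) = -218/331 - 4/1425 = -311974/471675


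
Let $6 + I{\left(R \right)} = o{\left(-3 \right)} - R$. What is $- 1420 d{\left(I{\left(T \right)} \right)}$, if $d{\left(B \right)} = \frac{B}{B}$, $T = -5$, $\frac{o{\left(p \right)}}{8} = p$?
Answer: $-1420$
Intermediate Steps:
$o{\left(p \right)} = 8 p$
$I{\left(R \right)} = -30 - R$ ($I{\left(R \right)} = -6 - \left(24 + R\right) = -30 - R$)
$d{\left(B \right)} = 1$
$- 1420 d{\left(I{\left(T \right)} \right)} = \left(-1420\right) 1 = -1420$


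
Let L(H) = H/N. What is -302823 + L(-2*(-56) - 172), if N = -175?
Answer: -10598793/35 ≈ -3.0282e+5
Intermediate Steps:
L(H) = -H/175 (L(H) = H/(-175) = H*(-1/175) = -H/175)
-302823 + L(-2*(-56) - 172) = -302823 - (-2*(-56) - 172)/175 = -302823 - (112 - 172)/175 = -302823 - 1/175*(-60) = -302823 + 12/35 = -10598793/35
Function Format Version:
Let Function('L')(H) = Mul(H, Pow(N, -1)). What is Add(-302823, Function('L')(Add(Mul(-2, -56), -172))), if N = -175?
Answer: Rational(-10598793, 35) ≈ -3.0282e+5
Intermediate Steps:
Function('L')(H) = Mul(Rational(-1, 175), H) (Function('L')(H) = Mul(H, Pow(-175, -1)) = Mul(H, Rational(-1, 175)) = Mul(Rational(-1, 175), H))
Add(-302823, Function('L')(Add(Mul(-2, -56), -172))) = Add(-302823, Mul(Rational(-1, 175), Add(Mul(-2, -56), -172))) = Add(-302823, Mul(Rational(-1, 175), Add(112, -172))) = Add(-302823, Mul(Rational(-1, 175), -60)) = Add(-302823, Rational(12, 35)) = Rational(-10598793, 35)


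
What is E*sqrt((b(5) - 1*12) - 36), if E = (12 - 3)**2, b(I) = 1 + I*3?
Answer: 324*I*sqrt(2) ≈ 458.21*I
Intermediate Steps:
b(I) = 1 + 3*I
E = 81 (E = 9**2 = 81)
E*sqrt((b(5) - 1*12) - 36) = 81*sqrt(((1 + 3*5) - 1*12) - 36) = 81*sqrt(((1 + 15) - 12) - 36) = 81*sqrt((16 - 12) - 36) = 81*sqrt(4 - 36) = 81*sqrt(-32) = 81*(4*I*sqrt(2)) = 324*I*sqrt(2)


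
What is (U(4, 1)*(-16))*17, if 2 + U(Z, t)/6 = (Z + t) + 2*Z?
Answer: -17952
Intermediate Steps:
U(Z, t) = -12 + 6*t + 18*Z (U(Z, t) = -12 + 6*((Z + t) + 2*Z) = -12 + 6*(t + 3*Z) = -12 + (6*t + 18*Z) = -12 + 6*t + 18*Z)
(U(4, 1)*(-16))*17 = ((-12 + 6*1 + 18*4)*(-16))*17 = ((-12 + 6 + 72)*(-16))*17 = (66*(-16))*17 = -1056*17 = -17952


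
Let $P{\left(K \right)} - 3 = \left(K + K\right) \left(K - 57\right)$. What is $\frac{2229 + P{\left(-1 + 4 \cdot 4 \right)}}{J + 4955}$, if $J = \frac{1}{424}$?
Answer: $\frac{137376}{700307} \approx 0.19617$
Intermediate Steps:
$J = \frac{1}{424} \approx 0.0023585$
$P{\left(K \right)} = 3 + 2 K \left(-57 + K\right)$ ($P{\left(K \right)} = 3 + \left(K + K\right) \left(K - 57\right) = 3 + 2 K \left(-57 + K\right)$)
$\frac{2229 + P{\left(-1 + 4 \cdot 4 \right)}}{J + 4955} = \frac{2229 + \left(3 - 114 \left(-1 + 4 \cdot 4\right) + 2 \left(-1 + 4 \cdot 4\right)^{2}\right)}{\frac{1}{424} + 4955} = \frac{2229 + \left(3 - 114 \left(-1 + 16\right) + 2 \left(-1 + 16\right)^{2}\right)}{\frac{2100921}{424}} = \left(2229 + \left(3 - 1710 + 2 \cdot 15^{2}\right)\right) \frac{424}{2100921} = \left(2229 + \left(3 - 1710 + 2 \cdot 225\right)\right) \frac{424}{2100921} = \left(2229 + \left(3 - 1710 + 450\right)\right) \frac{424}{2100921} = \left(2229 - 1257\right) \frac{424}{2100921} = 972 \cdot \frac{424}{2100921} = \frac{137376}{700307}$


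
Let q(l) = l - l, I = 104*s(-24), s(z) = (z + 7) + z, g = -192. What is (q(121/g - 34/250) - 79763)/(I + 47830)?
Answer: -79763/43566 ≈ -1.8309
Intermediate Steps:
s(z) = 7 + 2*z (s(z) = (7 + z) + z = 7 + 2*z)
I = -4264 (I = 104*(7 + 2*(-24)) = 104*(7 - 48) = 104*(-41) = -4264)
q(l) = 0
(q(121/g - 34/250) - 79763)/(I + 47830) = (0 - 79763)/(-4264 + 47830) = -79763/43566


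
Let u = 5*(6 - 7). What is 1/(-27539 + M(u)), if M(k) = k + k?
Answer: -1/27549 ≈ -3.6299e-5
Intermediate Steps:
u = -5 (u = 5*(-1) = -5)
M(k) = 2*k
1/(-27539 + M(u)) = 1/(-27539 + 2*(-5)) = 1/(-27539 - 10) = 1/(-27549) = -1/27549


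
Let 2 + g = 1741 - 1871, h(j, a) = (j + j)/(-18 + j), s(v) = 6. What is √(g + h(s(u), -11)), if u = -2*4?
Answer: I*√133 ≈ 11.533*I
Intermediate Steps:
u = -8
h(j, a) = 2*j/(-18 + j) (h(j, a) = (2*j)/(-18 + j) = 2*j/(-18 + j))
g = -132 (g = -2 + (1741 - 1871) = -2 - 130 = -132)
√(g + h(s(u), -11)) = √(-132 + 2*6/(-18 + 6)) = √(-132 + 2*6/(-12)) = √(-132 + 2*6*(-1/12)) = √(-132 - 1) = √(-133) = I*√133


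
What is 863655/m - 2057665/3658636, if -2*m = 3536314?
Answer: -6798074047985/6469042853852 ≈ -1.0509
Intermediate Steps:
m = -1768157 (m = -½*3536314 = -1768157)
863655/m - 2057665/3658636 = 863655/(-1768157) - 2057665/3658636 = 863655*(-1/1768157) - 2057665*1/3658636 = -863655/1768157 - 2057665/3658636 = -6798074047985/6469042853852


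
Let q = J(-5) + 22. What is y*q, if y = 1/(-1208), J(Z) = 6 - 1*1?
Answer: -27/1208 ≈ -0.022351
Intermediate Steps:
J(Z) = 5 (J(Z) = 6 - 1 = 5)
y = -1/1208 ≈ -0.00082781
q = 27 (q = 5 + 22 = 27)
y*q = -1/1208*27 = -27/1208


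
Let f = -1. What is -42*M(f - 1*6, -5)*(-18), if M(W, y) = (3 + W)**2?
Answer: 12096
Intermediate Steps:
-42*M(f - 1*6, -5)*(-18) = -42*(3 + (-1 - 1*6))**2*(-18) = -42*(3 + (-1 - 6))**2*(-18) = -42*(3 - 7)**2*(-18) = -42*(-4)**2*(-18) = -42*16*(-18) = -672*(-18) = 12096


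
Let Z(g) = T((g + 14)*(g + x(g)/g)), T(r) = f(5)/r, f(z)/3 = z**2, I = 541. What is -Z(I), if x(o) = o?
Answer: -5/20054 ≈ -0.00024933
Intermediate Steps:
f(z) = 3*z**2
T(r) = 75/r (T(r) = (3*5**2)/r = (3*25)/r = 75/r)
Z(g) = 75/((1 + g)*(14 + g)) (Z(g) = 75/(((g + 14)*(g + g/g))) = 75/(((14 + g)*(g + 1))) = 75/(((14 + g)*(1 + g))) = 75/(((1 + g)*(14 + g))) = 75*(1/((1 + g)*(14 + g))) = 75/((1 + g)*(14 + g)))
-Z(I) = -75/(14 + 541**2 + 15*541) = -75/(14 + 292681 + 8115) = -75/300810 = -1*5/20054 = -5/20054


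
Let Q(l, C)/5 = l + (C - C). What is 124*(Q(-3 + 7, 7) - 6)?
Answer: 1736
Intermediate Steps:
Q(l, C) = 5*l (Q(l, C) = 5*(l + (C - C)) = 5*(l + 0) = 5*l)
124*(Q(-3 + 7, 7) - 6) = 124*(5*(-3 + 7) - 6) = 124*(5*4 - 6) = 124*(20 - 6) = 124*14 = 1736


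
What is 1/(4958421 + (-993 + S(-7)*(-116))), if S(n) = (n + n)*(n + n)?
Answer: 1/4934692 ≈ 2.0265e-7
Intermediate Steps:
S(n) = 4*n**2 (S(n) = (2*n)*(2*n) = 4*n**2)
1/(4958421 + (-993 + S(-7)*(-116))) = 1/(4958421 + (-993 + (4*(-7)**2)*(-116))) = 1/(4958421 + (-993 + (4*49)*(-116))) = 1/(4958421 + (-993 + 196*(-116))) = 1/(4958421 + (-993 - 22736)) = 1/(4958421 - 23729) = 1/4934692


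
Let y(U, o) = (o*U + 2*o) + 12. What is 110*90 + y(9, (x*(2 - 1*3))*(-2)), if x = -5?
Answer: 9802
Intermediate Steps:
y(U, o) = 12 + 2*o + U*o (y(U, o) = (U*o + 2*o) + 12 = (2*o + U*o) + 12 = 12 + 2*o + U*o)
110*90 + y(9, (x*(2 - 1*3))*(-2)) = 110*90 + (12 + 2*(-5*(2 - 1*3)*(-2)) + 9*(-5*(2 - 1*3)*(-2))) = 9900 + (12 + 2*(-5*(2 - 3)*(-2)) + 9*(-5*(2 - 3)*(-2))) = 9900 + (12 + 2*(-5*(-1)*(-2)) + 9*(-5*(-1)*(-2))) = 9900 + (12 + 2*(5*(-2)) + 9*(5*(-2))) = 9900 + (12 + 2*(-10) + 9*(-10)) = 9900 + (12 - 20 - 90) = 9900 - 98 = 9802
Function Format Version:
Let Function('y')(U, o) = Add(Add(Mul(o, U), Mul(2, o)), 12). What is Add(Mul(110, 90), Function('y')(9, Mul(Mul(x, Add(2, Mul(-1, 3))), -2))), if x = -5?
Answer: 9802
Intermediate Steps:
Function('y')(U, o) = Add(12, Mul(2, o), Mul(U, o)) (Function('y')(U, o) = Add(Add(Mul(U, o), Mul(2, o)), 12) = Add(Add(Mul(2, o), Mul(U, o)), 12) = Add(12, Mul(2, o), Mul(U, o)))
Add(Mul(110, 90), Function('y')(9, Mul(Mul(x, Add(2, Mul(-1, 3))), -2))) = Add(Mul(110, 90), Add(12, Mul(2, Mul(Mul(-5, Add(2, Mul(-1, 3))), -2)), Mul(9, Mul(Mul(-5, Add(2, Mul(-1, 3))), -2)))) = Add(9900, Add(12, Mul(2, Mul(Mul(-5, Add(2, -3)), -2)), Mul(9, Mul(Mul(-5, Add(2, -3)), -2)))) = Add(9900, Add(12, Mul(2, Mul(Mul(-5, -1), -2)), Mul(9, Mul(Mul(-5, -1), -2)))) = Add(9900, Add(12, Mul(2, Mul(5, -2)), Mul(9, Mul(5, -2)))) = Add(9900, Add(12, Mul(2, -10), Mul(9, -10))) = Add(9900, Add(12, -20, -90)) = Add(9900, -98) = 9802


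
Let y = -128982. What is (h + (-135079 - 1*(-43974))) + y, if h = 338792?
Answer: 118705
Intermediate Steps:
(h + (-135079 - 1*(-43974))) + y = (338792 + (-135079 - 1*(-43974))) - 128982 = (338792 + (-135079 + 43974)) - 128982 = (338792 - 91105) - 128982 = 247687 - 128982 = 118705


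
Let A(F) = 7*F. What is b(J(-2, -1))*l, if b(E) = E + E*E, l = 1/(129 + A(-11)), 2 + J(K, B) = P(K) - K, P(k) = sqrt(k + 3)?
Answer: 1/26 ≈ 0.038462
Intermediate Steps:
P(k) = sqrt(3 + k)
J(K, B) = -2 + sqrt(3 + K) - K (J(K, B) = -2 + (sqrt(3 + K) - K) = -2 + sqrt(3 + K) - K)
l = 1/52 (l = 1/(129 + 7*(-11)) = 1/(129 - 77) = 1/52 ≈ 0.019231)
b(E) = E + E**2
b(J(-2, -1))*l = ((-2 + sqrt(3 - 2) - 1*(-2))*(1 + (-2 + sqrt(3 - 2) - 1*(-2))))*(1/52) = ((-2 + sqrt(1) + 2)*(1 + (-2 + sqrt(1) + 2)))*(1/52) = ((-2 + 1 + 2)*(1 + (-2 + 1 + 2)))*(1/52) = (1*(1 + 1))*(1/52) = (1*2)*(1/52) = 2*(1/52) = 1/26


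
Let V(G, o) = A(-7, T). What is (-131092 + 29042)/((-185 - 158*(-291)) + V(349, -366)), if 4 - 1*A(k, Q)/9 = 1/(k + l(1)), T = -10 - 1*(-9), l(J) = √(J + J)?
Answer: -109909176650/49359872431 + 459225*√2/49359872431 ≈ -2.2267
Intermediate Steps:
l(J) = √2*√J (l(J) = √(2*J) = √2*√J)
T = -1 (T = -10 + 9 = -1)
A(k, Q) = 36 - 9/(k + √2) (A(k, Q) = 36 - 9/(k + √2*√1) = 36 - 9/(k + √2*1) = 36 - 9/(k + √2))
V(G, o) = 9*(-29 + 4*√2)/(-7 + √2) (V(G, o) = 9*(-1 + 4*(-7) + 4*√2)/(-7 + √2) = 9*(-1 - 28 + 4*√2)/(-7 + √2) = 9*(-29 + 4*√2)/(-7 + √2))
(-131092 + 29042)/((-185 - 158*(-291)) + V(349, -366)) = (-131092 + 29042)/((-185 - 158*(-291)) + (1755/47 + 9*√2/47)) = -102050/((-185 + 45978) + (1755/47 + 9*√2/47)) = -102050/(45793 + (1755/47 + 9*√2/47)) = -102050/(2154026/47 + 9*√2/47)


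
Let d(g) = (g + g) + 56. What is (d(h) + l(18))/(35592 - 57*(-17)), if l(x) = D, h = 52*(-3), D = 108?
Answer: -148/36561 ≈ -0.0040480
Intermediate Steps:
h = -156
l(x) = 108
d(g) = 56 + 2*g (d(g) = 2*g + 56 = 56 + 2*g)
(d(h) + l(18))/(35592 - 57*(-17)) = ((56 + 2*(-156)) + 108)/(35592 - 57*(-17)) = ((56 - 312) + 108)/(35592 + 969) = (-256 + 108)/36561 = -148*1/36561 = -148/36561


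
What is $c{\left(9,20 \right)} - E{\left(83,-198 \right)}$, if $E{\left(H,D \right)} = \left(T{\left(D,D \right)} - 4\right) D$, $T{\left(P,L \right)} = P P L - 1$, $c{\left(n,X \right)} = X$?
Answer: $-1536954586$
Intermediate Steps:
$T{\left(P,L \right)} = -1 + L P^{2}$ ($T{\left(P,L \right)} = P^{2} L - 1 = L P^{2} - 1 = -1 + L P^{2}$)
$E{\left(H,D \right)} = D \left(-5 + D^{3}\right)$ ($E{\left(H,D \right)} = \left(\left(-1 + D D^{2}\right) - 4\right) D = \left(\left(-1 + D^{3}\right) - 4\right) D = \left(-5 + D^{3}\right) D = D \left(-5 + D^{3}\right)$)
$c{\left(9,20 \right)} - E{\left(83,-198 \right)} = 20 - - 198 \left(-5 + \left(-198\right)^{3}\right) = 20 - - 198 \left(-5 - 7762392\right) = 20 - \left(-198\right) \left(-7762397\right) = 20 - 1536954606 = -1536954586$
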